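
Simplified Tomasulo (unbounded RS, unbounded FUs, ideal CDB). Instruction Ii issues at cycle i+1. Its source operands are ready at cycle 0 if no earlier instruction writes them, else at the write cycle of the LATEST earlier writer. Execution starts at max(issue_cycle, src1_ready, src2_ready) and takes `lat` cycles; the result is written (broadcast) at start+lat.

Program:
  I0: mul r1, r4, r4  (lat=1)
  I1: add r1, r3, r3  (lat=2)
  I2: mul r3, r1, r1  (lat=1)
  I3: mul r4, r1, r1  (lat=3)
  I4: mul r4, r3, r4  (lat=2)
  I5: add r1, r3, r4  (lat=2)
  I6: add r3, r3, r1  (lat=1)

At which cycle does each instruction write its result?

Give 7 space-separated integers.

I0 mul r1: issue@1 deps=(None,None) exec_start@1 write@2
I1 add r1: issue@2 deps=(None,None) exec_start@2 write@4
I2 mul r3: issue@3 deps=(1,1) exec_start@4 write@5
I3 mul r4: issue@4 deps=(1,1) exec_start@4 write@7
I4 mul r4: issue@5 deps=(2,3) exec_start@7 write@9
I5 add r1: issue@6 deps=(2,4) exec_start@9 write@11
I6 add r3: issue@7 deps=(2,5) exec_start@11 write@12

Answer: 2 4 5 7 9 11 12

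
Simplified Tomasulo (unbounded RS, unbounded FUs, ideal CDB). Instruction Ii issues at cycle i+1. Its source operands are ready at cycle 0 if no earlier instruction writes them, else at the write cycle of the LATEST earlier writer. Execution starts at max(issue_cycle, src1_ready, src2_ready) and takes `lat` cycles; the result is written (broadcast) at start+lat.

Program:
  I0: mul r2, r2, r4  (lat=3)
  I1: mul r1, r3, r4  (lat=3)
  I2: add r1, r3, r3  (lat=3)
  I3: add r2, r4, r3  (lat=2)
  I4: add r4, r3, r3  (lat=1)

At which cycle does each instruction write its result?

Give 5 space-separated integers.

Answer: 4 5 6 6 6

Derivation:
I0 mul r2: issue@1 deps=(None,None) exec_start@1 write@4
I1 mul r1: issue@2 deps=(None,None) exec_start@2 write@5
I2 add r1: issue@3 deps=(None,None) exec_start@3 write@6
I3 add r2: issue@4 deps=(None,None) exec_start@4 write@6
I4 add r4: issue@5 deps=(None,None) exec_start@5 write@6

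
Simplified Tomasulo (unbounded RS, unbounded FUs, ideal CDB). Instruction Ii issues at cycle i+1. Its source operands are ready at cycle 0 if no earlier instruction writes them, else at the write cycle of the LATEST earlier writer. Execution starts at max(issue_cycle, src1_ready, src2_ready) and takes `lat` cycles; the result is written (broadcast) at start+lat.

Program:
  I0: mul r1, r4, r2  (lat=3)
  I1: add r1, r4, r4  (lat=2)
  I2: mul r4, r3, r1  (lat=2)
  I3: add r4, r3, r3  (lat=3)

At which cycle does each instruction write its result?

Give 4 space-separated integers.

Answer: 4 4 6 7

Derivation:
I0 mul r1: issue@1 deps=(None,None) exec_start@1 write@4
I1 add r1: issue@2 deps=(None,None) exec_start@2 write@4
I2 mul r4: issue@3 deps=(None,1) exec_start@4 write@6
I3 add r4: issue@4 deps=(None,None) exec_start@4 write@7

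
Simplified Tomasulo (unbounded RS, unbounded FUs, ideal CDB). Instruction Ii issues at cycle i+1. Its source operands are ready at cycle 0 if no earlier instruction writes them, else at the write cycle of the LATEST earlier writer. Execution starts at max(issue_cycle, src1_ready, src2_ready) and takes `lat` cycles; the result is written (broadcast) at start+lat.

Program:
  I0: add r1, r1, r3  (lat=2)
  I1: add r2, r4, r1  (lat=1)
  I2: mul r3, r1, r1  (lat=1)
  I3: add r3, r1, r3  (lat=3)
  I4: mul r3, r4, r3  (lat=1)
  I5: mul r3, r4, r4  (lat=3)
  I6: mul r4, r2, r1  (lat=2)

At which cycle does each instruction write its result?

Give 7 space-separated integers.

Answer: 3 4 4 7 8 9 9

Derivation:
I0 add r1: issue@1 deps=(None,None) exec_start@1 write@3
I1 add r2: issue@2 deps=(None,0) exec_start@3 write@4
I2 mul r3: issue@3 deps=(0,0) exec_start@3 write@4
I3 add r3: issue@4 deps=(0,2) exec_start@4 write@7
I4 mul r3: issue@5 deps=(None,3) exec_start@7 write@8
I5 mul r3: issue@6 deps=(None,None) exec_start@6 write@9
I6 mul r4: issue@7 deps=(1,0) exec_start@7 write@9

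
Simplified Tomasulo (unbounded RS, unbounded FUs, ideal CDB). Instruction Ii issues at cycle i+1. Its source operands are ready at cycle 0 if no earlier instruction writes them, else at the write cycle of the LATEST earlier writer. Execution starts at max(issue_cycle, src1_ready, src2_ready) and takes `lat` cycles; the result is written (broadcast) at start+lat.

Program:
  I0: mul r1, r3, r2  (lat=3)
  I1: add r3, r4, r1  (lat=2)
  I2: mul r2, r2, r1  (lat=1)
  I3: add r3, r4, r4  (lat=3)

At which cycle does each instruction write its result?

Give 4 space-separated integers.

Answer: 4 6 5 7

Derivation:
I0 mul r1: issue@1 deps=(None,None) exec_start@1 write@4
I1 add r3: issue@2 deps=(None,0) exec_start@4 write@6
I2 mul r2: issue@3 deps=(None,0) exec_start@4 write@5
I3 add r3: issue@4 deps=(None,None) exec_start@4 write@7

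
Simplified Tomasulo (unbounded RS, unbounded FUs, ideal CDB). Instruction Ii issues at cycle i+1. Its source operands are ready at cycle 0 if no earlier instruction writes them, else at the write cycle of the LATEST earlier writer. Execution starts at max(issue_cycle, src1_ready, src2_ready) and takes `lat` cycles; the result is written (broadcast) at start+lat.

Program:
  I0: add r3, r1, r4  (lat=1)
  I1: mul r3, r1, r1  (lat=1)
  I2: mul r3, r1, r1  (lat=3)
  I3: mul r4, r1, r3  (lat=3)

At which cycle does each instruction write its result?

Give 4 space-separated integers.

Answer: 2 3 6 9

Derivation:
I0 add r3: issue@1 deps=(None,None) exec_start@1 write@2
I1 mul r3: issue@2 deps=(None,None) exec_start@2 write@3
I2 mul r3: issue@3 deps=(None,None) exec_start@3 write@6
I3 mul r4: issue@4 deps=(None,2) exec_start@6 write@9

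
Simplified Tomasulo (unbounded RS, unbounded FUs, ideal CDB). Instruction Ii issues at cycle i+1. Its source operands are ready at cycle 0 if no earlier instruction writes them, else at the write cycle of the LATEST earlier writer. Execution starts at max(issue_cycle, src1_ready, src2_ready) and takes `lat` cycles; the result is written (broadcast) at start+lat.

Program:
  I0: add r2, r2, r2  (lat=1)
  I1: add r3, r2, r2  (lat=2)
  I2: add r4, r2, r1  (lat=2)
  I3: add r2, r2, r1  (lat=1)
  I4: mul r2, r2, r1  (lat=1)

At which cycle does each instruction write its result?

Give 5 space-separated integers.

I0 add r2: issue@1 deps=(None,None) exec_start@1 write@2
I1 add r3: issue@2 deps=(0,0) exec_start@2 write@4
I2 add r4: issue@3 deps=(0,None) exec_start@3 write@5
I3 add r2: issue@4 deps=(0,None) exec_start@4 write@5
I4 mul r2: issue@5 deps=(3,None) exec_start@5 write@6

Answer: 2 4 5 5 6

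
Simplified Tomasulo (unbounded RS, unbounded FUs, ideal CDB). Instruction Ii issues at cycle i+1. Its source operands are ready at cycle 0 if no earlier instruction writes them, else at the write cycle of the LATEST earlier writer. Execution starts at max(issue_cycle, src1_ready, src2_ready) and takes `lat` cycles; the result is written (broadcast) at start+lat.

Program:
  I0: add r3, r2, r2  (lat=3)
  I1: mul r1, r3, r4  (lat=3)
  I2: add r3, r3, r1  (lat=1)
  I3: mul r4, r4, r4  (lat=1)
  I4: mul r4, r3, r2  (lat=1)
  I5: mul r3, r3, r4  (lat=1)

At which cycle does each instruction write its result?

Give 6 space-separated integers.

I0 add r3: issue@1 deps=(None,None) exec_start@1 write@4
I1 mul r1: issue@2 deps=(0,None) exec_start@4 write@7
I2 add r3: issue@3 deps=(0,1) exec_start@7 write@8
I3 mul r4: issue@4 deps=(None,None) exec_start@4 write@5
I4 mul r4: issue@5 deps=(2,None) exec_start@8 write@9
I5 mul r3: issue@6 deps=(2,4) exec_start@9 write@10

Answer: 4 7 8 5 9 10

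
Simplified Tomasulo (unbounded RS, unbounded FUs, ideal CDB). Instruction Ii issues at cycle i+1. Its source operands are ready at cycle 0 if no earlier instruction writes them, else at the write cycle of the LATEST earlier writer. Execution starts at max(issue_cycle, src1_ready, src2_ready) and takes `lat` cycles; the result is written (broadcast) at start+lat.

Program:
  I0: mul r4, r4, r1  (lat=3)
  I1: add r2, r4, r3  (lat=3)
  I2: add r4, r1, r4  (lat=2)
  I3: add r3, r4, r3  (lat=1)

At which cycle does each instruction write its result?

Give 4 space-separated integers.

I0 mul r4: issue@1 deps=(None,None) exec_start@1 write@4
I1 add r2: issue@2 deps=(0,None) exec_start@4 write@7
I2 add r4: issue@3 deps=(None,0) exec_start@4 write@6
I3 add r3: issue@4 deps=(2,None) exec_start@6 write@7

Answer: 4 7 6 7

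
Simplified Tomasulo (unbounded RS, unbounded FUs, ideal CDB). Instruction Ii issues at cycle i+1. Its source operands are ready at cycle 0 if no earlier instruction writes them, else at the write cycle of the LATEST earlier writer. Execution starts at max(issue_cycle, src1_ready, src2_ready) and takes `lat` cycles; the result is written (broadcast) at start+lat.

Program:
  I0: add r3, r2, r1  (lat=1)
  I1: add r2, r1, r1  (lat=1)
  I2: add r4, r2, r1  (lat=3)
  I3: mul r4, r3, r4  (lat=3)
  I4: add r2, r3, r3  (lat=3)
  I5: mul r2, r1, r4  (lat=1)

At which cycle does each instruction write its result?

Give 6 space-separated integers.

Answer: 2 3 6 9 8 10

Derivation:
I0 add r3: issue@1 deps=(None,None) exec_start@1 write@2
I1 add r2: issue@2 deps=(None,None) exec_start@2 write@3
I2 add r4: issue@3 deps=(1,None) exec_start@3 write@6
I3 mul r4: issue@4 deps=(0,2) exec_start@6 write@9
I4 add r2: issue@5 deps=(0,0) exec_start@5 write@8
I5 mul r2: issue@6 deps=(None,3) exec_start@9 write@10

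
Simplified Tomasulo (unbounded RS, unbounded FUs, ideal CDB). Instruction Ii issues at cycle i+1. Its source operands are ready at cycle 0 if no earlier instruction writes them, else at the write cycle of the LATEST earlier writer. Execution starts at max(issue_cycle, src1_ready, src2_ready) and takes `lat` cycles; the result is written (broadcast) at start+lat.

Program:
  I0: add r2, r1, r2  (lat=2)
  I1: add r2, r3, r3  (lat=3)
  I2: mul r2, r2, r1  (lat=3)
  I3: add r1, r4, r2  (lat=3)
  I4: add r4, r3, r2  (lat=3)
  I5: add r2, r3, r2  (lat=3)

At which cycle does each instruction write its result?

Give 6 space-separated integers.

I0 add r2: issue@1 deps=(None,None) exec_start@1 write@3
I1 add r2: issue@2 deps=(None,None) exec_start@2 write@5
I2 mul r2: issue@3 deps=(1,None) exec_start@5 write@8
I3 add r1: issue@4 deps=(None,2) exec_start@8 write@11
I4 add r4: issue@5 deps=(None,2) exec_start@8 write@11
I5 add r2: issue@6 deps=(None,2) exec_start@8 write@11

Answer: 3 5 8 11 11 11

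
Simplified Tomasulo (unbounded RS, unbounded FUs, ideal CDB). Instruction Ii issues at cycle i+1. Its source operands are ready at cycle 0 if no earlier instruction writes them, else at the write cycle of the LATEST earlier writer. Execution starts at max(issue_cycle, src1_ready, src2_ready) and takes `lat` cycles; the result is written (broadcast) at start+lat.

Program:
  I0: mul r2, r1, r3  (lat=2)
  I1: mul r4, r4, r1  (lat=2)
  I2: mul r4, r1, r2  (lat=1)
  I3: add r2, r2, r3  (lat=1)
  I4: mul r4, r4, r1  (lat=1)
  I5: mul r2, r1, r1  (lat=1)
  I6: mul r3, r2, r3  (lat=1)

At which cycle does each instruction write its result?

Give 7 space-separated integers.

I0 mul r2: issue@1 deps=(None,None) exec_start@1 write@3
I1 mul r4: issue@2 deps=(None,None) exec_start@2 write@4
I2 mul r4: issue@3 deps=(None,0) exec_start@3 write@4
I3 add r2: issue@4 deps=(0,None) exec_start@4 write@5
I4 mul r4: issue@5 deps=(2,None) exec_start@5 write@6
I5 mul r2: issue@6 deps=(None,None) exec_start@6 write@7
I6 mul r3: issue@7 deps=(5,None) exec_start@7 write@8

Answer: 3 4 4 5 6 7 8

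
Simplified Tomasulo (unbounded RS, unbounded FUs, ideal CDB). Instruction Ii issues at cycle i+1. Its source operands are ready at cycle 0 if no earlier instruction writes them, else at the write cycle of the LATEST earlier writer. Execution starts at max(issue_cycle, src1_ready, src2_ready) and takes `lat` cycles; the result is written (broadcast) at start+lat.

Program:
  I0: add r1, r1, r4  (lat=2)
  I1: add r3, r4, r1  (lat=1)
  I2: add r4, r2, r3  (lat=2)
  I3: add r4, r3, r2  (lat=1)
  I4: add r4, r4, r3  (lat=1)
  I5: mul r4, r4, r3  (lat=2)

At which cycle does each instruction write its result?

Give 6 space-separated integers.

Answer: 3 4 6 5 6 8

Derivation:
I0 add r1: issue@1 deps=(None,None) exec_start@1 write@3
I1 add r3: issue@2 deps=(None,0) exec_start@3 write@4
I2 add r4: issue@3 deps=(None,1) exec_start@4 write@6
I3 add r4: issue@4 deps=(1,None) exec_start@4 write@5
I4 add r4: issue@5 deps=(3,1) exec_start@5 write@6
I5 mul r4: issue@6 deps=(4,1) exec_start@6 write@8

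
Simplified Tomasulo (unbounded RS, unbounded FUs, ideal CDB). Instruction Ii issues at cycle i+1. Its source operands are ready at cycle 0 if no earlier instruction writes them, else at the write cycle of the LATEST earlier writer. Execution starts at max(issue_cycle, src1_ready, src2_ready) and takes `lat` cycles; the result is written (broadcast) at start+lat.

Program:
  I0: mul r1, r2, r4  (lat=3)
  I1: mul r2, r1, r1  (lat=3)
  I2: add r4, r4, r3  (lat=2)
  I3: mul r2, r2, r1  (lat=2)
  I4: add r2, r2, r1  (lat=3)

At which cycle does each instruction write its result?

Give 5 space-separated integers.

Answer: 4 7 5 9 12

Derivation:
I0 mul r1: issue@1 deps=(None,None) exec_start@1 write@4
I1 mul r2: issue@2 deps=(0,0) exec_start@4 write@7
I2 add r4: issue@3 deps=(None,None) exec_start@3 write@5
I3 mul r2: issue@4 deps=(1,0) exec_start@7 write@9
I4 add r2: issue@5 deps=(3,0) exec_start@9 write@12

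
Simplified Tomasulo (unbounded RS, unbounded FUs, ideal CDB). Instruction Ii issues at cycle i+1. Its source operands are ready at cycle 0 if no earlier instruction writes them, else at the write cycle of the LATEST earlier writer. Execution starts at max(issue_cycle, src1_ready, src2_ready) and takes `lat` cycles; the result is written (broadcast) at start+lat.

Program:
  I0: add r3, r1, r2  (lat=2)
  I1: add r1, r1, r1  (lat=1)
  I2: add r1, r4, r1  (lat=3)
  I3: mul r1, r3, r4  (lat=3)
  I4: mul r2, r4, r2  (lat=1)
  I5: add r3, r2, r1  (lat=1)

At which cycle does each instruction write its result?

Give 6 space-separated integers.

I0 add r3: issue@1 deps=(None,None) exec_start@1 write@3
I1 add r1: issue@2 deps=(None,None) exec_start@2 write@3
I2 add r1: issue@3 deps=(None,1) exec_start@3 write@6
I3 mul r1: issue@4 deps=(0,None) exec_start@4 write@7
I4 mul r2: issue@5 deps=(None,None) exec_start@5 write@6
I5 add r3: issue@6 deps=(4,3) exec_start@7 write@8

Answer: 3 3 6 7 6 8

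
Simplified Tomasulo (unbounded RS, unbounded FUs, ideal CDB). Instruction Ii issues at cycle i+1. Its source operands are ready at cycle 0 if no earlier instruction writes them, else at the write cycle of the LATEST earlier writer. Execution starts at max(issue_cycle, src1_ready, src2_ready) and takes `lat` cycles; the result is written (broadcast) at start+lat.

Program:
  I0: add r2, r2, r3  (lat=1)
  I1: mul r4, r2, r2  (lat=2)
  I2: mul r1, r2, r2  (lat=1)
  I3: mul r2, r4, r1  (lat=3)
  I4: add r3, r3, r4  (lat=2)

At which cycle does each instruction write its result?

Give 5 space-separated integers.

Answer: 2 4 4 7 7

Derivation:
I0 add r2: issue@1 deps=(None,None) exec_start@1 write@2
I1 mul r4: issue@2 deps=(0,0) exec_start@2 write@4
I2 mul r1: issue@3 deps=(0,0) exec_start@3 write@4
I3 mul r2: issue@4 deps=(1,2) exec_start@4 write@7
I4 add r3: issue@5 deps=(None,1) exec_start@5 write@7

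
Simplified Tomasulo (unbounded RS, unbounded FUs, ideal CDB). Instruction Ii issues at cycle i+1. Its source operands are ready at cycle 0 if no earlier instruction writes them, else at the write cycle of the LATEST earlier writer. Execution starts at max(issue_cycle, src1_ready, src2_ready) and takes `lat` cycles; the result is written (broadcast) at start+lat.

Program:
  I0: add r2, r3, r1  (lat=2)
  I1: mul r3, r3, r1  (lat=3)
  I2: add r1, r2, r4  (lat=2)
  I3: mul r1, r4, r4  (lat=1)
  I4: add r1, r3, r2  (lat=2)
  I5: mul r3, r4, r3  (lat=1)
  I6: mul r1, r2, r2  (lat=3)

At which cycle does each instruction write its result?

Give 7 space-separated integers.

I0 add r2: issue@1 deps=(None,None) exec_start@1 write@3
I1 mul r3: issue@2 deps=(None,None) exec_start@2 write@5
I2 add r1: issue@3 deps=(0,None) exec_start@3 write@5
I3 mul r1: issue@4 deps=(None,None) exec_start@4 write@5
I4 add r1: issue@5 deps=(1,0) exec_start@5 write@7
I5 mul r3: issue@6 deps=(None,1) exec_start@6 write@7
I6 mul r1: issue@7 deps=(0,0) exec_start@7 write@10

Answer: 3 5 5 5 7 7 10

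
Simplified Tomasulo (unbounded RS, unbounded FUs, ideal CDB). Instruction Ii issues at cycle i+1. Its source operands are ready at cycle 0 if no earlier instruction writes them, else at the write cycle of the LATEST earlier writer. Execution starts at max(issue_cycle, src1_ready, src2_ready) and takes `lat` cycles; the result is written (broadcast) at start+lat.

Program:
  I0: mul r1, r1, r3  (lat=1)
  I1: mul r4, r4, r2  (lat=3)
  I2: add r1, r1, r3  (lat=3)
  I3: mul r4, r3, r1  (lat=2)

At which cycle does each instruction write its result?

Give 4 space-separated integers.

Answer: 2 5 6 8

Derivation:
I0 mul r1: issue@1 deps=(None,None) exec_start@1 write@2
I1 mul r4: issue@2 deps=(None,None) exec_start@2 write@5
I2 add r1: issue@3 deps=(0,None) exec_start@3 write@6
I3 mul r4: issue@4 deps=(None,2) exec_start@6 write@8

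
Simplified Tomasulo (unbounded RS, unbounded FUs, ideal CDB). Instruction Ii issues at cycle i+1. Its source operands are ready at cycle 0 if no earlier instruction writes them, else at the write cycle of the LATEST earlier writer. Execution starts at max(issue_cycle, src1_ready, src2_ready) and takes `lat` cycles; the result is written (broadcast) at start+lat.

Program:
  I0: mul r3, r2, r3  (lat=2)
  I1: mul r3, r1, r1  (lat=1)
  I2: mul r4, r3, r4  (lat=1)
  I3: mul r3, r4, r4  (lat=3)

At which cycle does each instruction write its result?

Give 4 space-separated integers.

I0 mul r3: issue@1 deps=(None,None) exec_start@1 write@3
I1 mul r3: issue@2 deps=(None,None) exec_start@2 write@3
I2 mul r4: issue@3 deps=(1,None) exec_start@3 write@4
I3 mul r3: issue@4 deps=(2,2) exec_start@4 write@7

Answer: 3 3 4 7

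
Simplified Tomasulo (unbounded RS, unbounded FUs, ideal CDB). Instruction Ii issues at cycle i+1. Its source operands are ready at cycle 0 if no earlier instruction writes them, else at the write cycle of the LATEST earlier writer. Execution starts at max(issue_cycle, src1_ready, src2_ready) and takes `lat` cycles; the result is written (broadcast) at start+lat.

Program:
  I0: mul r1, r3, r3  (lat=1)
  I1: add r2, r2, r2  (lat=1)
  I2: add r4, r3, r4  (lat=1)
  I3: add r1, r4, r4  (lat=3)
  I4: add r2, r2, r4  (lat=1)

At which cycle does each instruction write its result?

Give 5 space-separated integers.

I0 mul r1: issue@1 deps=(None,None) exec_start@1 write@2
I1 add r2: issue@2 deps=(None,None) exec_start@2 write@3
I2 add r4: issue@3 deps=(None,None) exec_start@3 write@4
I3 add r1: issue@4 deps=(2,2) exec_start@4 write@7
I4 add r2: issue@5 deps=(1,2) exec_start@5 write@6

Answer: 2 3 4 7 6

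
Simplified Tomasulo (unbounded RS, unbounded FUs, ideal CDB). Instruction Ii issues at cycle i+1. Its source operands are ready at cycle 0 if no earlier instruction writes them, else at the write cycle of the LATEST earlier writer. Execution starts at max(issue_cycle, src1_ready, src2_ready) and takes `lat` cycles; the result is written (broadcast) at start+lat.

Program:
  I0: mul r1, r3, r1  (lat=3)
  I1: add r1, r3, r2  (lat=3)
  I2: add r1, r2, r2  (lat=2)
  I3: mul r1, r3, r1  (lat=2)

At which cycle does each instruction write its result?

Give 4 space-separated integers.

Answer: 4 5 5 7

Derivation:
I0 mul r1: issue@1 deps=(None,None) exec_start@1 write@4
I1 add r1: issue@2 deps=(None,None) exec_start@2 write@5
I2 add r1: issue@3 deps=(None,None) exec_start@3 write@5
I3 mul r1: issue@4 deps=(None,2) exec_start@5 write@7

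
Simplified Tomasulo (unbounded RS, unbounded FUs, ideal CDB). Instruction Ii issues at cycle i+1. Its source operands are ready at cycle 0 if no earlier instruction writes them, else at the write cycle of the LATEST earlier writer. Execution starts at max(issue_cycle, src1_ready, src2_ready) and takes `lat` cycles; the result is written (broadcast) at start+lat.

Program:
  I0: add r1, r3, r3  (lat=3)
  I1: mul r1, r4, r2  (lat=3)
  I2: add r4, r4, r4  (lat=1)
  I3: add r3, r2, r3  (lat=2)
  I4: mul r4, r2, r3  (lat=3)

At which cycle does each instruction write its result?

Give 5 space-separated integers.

I0 add r1: issue@1 deps=(None,None) exec_start@1 write@4
I1 mul r1: issue@2 deps=(None,None) exec_start@2 write@5
I2 add r4: issue@3 deps=(None,None) exec_start@3 write@4
I3 add r3: issue@4 deps=(None,None) exec_start@4 write@6
I4 mul r4: issue@5 deps=(None,3) exec_start@6 write@9

Answer: 4 5 4 6 9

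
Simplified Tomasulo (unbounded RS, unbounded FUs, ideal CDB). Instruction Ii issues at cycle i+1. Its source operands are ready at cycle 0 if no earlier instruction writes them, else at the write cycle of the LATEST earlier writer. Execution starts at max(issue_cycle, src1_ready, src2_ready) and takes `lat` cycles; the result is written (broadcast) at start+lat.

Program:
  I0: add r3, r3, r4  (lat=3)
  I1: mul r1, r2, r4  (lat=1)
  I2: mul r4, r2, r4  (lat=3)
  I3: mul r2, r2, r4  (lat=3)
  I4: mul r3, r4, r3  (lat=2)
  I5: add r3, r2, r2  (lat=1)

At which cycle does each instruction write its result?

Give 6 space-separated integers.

I0 add r3: issue@1 deps=(None,None) exec_start@1 write@4
I1 mul r1: issue@2 deps=(None,None) exec_start@2 write@3
I2 mul r4: issue@3 deps=(None,None) exec_start@3 write@6
I3 mul r2: issue@4 deps=(None,2) exec_start@6 write@9
I4 mul r3: issue@5 deps=(2,0) exec_start@6 write@8
I5 add r3: issue@6 deps=(3,3) exec_start@9 write@10

Answer: 4 3 6 9 8 10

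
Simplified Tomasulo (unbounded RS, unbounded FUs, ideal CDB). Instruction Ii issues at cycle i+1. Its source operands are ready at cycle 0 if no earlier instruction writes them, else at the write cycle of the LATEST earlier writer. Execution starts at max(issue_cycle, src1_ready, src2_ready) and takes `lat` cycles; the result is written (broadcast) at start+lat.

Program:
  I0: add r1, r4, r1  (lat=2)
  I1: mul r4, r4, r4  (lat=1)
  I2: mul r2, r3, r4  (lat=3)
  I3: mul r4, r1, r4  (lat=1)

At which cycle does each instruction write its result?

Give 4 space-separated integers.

I0 add r1: issue@1 deps=(None,None) exec_start@1 write@3
I1 mul r4: issue@2 deps=(None,None) exec_start@2 write@3
I2 mul r2: issue@3 deps=(None,1) exec_start@3 write@6
I3 mul r4: issue@4 deps=(0,1) exec_start@4 write@5

Answer: 3 3 6 5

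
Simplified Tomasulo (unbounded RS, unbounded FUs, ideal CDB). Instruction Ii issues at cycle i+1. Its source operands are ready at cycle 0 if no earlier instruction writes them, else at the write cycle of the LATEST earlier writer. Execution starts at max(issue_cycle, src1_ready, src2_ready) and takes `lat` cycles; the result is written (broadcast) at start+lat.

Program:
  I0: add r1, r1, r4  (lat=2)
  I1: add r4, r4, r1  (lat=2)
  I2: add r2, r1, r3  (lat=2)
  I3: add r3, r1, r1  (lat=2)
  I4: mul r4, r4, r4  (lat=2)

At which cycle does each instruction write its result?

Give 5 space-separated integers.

Answer: 3 5 5 6 7

Derivation:
I0 add r1: issue@1 deps=(None,None) exec_start@1 write@3
I1 add r4: issue@2 deps=(None,0) exec_start@3 write@5
I2 add r2: issue@3 deps=(0,None) exec_start@3 write@5
I3 add r3: issue@4 deps=(0,0) exec_start@4 write@6
I4 mul r4: issue@5 deps=(1,1) exec_start@5 write@7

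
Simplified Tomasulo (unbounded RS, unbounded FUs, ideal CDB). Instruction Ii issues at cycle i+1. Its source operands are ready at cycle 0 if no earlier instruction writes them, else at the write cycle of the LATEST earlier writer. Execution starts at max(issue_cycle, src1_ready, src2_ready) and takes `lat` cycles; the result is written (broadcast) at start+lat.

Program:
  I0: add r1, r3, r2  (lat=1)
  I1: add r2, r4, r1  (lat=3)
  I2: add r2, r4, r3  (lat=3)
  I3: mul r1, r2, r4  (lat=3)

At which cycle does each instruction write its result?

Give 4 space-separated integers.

I0 add r1: issue@1 deps=(None,None) exec_start@1 write@2
I1 add r2: issue@2 deps=(None,0) exec_start@2 write@5
I2 add r2: issue@3 deps=(None,None) exec_start@3 write@6
I3 mul r1: issue@4 deps=(2,None) exec_start@6 write@9

Answer: 2 5 6 9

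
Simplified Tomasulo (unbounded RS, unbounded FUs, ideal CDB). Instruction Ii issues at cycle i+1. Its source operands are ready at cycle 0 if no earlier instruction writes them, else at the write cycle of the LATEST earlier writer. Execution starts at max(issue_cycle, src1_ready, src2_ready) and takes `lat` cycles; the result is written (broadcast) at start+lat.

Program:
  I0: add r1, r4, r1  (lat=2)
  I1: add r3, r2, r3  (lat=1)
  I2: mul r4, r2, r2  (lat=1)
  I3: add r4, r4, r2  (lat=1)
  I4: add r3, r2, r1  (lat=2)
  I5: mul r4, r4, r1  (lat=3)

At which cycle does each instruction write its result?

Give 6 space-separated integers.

I0 add r1: issue@1 deps=(None,None) exec_start@1 write@3
I1 add r3: issue@2 deps=(None,None) exec_start@2 write@3
I2 mul r4: issue@3 deps=(None,None) exec_start@3 write@4
I3 add r4: issue@4 deps=(2,None) exec_start@4 write@5
I4 add r3: issue@5 deps=(None,0) exec_start@5 write@7
I5 mul r4: issue@6 deps=(3,0) exec_start@6 write@9

Answer: 3 3 4 5 7 9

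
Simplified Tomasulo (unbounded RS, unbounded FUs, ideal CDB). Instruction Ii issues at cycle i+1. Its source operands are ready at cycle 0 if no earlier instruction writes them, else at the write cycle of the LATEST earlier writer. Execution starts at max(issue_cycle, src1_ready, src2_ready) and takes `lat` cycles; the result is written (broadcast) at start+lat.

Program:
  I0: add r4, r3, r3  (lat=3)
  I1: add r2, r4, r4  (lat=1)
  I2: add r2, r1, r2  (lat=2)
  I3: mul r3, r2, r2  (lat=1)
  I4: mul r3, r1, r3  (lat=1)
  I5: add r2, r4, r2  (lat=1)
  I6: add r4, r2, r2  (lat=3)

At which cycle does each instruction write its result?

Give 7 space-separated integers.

Answer: 4 5 7 8 9 8 11

Derivation:
I0 add r4: issue@1 deps=(None,None) exec_start@1 write@4
I1 add r2: issue@2 deps=(0,0) exec_start@4 write@5
I2 add r2: issue@3 deps=(None,1) exec_start@5 write@7
I3 mul r3: issue@4 deps=(2,2) exec_start@7 write@8
I4 mul r3: issue@5 deps=(None,3) exec_start@8 write@9
I5 add r2: issue@6 deps=(0,2) exec_start@7 write@8
I6 add r4: issue@7 deps=(5,5) exec_start@8 write@11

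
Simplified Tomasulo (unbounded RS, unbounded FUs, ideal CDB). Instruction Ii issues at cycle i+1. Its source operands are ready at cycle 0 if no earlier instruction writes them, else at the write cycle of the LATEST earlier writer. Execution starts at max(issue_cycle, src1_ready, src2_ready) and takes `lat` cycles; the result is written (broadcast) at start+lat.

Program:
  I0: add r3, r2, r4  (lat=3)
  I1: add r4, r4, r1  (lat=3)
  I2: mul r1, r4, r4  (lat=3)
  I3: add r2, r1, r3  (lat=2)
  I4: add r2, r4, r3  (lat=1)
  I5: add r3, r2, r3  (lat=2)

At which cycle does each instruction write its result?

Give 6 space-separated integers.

Answer: 4 5 8 10 6 8

Derivation:
I0 add r3: issue@1 deps=(None,None) exec_start@1 write@4
I1 add r4: issue@2 deps=(None,None) exec_start@2 write@5
I2 mul r1: issue@3 deps=(1,1) exec_start@5 write@8
I3 add r2: issue@4 deps=(2,0) exec_start@8 write@10
I4 add r2: issue@5 deps=(1,0) exec_start@5 write@6
I5 add r3: issue@6 deps=(4,0) exec_start@6 write@8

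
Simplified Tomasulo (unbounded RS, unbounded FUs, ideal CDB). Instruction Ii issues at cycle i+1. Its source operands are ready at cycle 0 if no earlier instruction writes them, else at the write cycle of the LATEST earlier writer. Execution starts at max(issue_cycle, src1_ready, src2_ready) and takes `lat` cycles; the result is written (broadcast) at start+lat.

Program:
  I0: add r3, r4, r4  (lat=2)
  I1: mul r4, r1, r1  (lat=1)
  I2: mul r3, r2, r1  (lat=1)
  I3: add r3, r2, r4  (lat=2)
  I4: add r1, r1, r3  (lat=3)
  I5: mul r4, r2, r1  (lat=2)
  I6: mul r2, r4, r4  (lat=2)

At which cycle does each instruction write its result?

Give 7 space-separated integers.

I0 add r3: issue@1 deps=(None,None) exec_start@1 write@3
I1 mul r4: issue@2 deps=(None,None) exec_start@2 write@3
I2 mul r3: issue@3 deps=(None,None) exec_start@3 write@4
I3 add r3: issue@4 deps=(None,1) exec_start@4 write@6
I4 add r1: issue@5 deps=(None,3) exec_start@6 write@9
I5 mul r4: issue@6 deps=(None,4) exec_start@9 write@11
I6 mul r2: issue@7 deps=(5,5) exec_start@11 write@13

Answer: 3 3 4 6 9 11 13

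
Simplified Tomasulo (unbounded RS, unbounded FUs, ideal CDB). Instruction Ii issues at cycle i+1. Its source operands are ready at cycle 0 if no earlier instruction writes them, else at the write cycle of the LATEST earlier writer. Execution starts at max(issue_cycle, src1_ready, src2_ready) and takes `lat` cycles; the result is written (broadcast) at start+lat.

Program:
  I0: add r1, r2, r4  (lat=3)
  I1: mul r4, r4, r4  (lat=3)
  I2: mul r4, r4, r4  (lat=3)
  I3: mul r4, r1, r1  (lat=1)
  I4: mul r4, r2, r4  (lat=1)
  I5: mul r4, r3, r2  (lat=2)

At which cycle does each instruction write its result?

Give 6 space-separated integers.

Answer: 4 5 8 5 6 8

Derivation:
I0 add r1: issue@1 deps=(None,None) exec_start@1 write@4
I1 mul r4: issue@2 deps=(None,None) exec_start@2 write@5
I2 mul r4: issue@3 deps=(1,1) exec_start@5 write@8
I3 mul r4: issue@4 deps=(0,0) exec_start@4 write@5
I4 mul r4: issue@5 deps=(None,3) exec_start@5 write@6
I5 mul r4: issue@6 deps=(None,None) exec_start@6 write@8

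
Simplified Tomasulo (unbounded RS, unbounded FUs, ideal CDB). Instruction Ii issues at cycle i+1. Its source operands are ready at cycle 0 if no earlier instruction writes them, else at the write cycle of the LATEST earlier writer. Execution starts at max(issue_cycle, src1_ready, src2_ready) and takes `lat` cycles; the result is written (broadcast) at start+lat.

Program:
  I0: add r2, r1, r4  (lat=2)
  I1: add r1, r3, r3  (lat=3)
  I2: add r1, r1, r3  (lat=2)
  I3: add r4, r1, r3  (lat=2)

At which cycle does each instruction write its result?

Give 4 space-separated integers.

I0 add r2: issue@1 deps=(None,None) exec_start@1 write@3
I1 add r1: issue@2 deps=(None,None) exec_start@2 write@5
I2 add r1: issue@3 deps=(1,None) exec_start@5 write@7
I3 add r4: issue@4 deps=(2,None) exec_start@7 write@9

Answer: 3 5 7 9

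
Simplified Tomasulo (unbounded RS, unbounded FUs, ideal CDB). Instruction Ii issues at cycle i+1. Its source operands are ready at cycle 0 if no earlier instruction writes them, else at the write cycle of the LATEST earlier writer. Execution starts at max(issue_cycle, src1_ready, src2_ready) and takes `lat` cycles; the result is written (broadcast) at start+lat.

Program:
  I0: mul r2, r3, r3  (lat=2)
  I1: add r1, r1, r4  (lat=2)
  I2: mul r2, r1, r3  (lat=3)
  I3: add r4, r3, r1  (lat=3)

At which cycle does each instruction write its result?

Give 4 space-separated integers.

Answer: 3 4 7 7

Derivation:
I0 mul r2: issue@1 deps=(None,None) exec_start@1 write@3
I1 add r1: issue@2 deps=(None,None) exec_start@2 write@4
I2 mul r2: issue@3 deps=(1,None) exec_start@4 write@7
I3 add r4: issue@4 deps=(None,1) exec_start@4 write@7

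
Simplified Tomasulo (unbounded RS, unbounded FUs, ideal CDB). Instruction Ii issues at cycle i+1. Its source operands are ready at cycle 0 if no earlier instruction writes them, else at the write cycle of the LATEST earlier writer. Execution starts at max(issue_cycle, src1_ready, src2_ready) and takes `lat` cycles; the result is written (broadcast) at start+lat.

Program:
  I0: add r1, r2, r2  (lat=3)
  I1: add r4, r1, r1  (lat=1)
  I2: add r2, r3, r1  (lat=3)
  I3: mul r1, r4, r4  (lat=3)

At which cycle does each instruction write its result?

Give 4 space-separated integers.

Answer: 4 5 7 8

Derivation:
I0 add r1: issue@1 deps=(None,None) exec_start@1 write@4
I1 add r4: issue@2 deps=(0,0) exec_start@4 write@5
I2 add r2: issue@3 deps=(None,0) exec_start@4 write@7
I3 mul r1: issue@4 deps=(1,1) exec_start@5 write@8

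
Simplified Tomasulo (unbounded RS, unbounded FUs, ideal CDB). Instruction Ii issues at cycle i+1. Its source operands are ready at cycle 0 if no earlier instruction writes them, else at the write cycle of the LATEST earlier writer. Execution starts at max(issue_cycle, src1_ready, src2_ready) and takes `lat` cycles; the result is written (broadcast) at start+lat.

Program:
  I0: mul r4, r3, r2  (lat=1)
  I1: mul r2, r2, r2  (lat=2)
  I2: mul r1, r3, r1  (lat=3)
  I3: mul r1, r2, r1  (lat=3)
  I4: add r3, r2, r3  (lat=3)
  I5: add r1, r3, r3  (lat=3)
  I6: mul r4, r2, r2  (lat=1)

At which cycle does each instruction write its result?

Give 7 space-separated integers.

I0 mul r4: issue@1 deps=(None,None) exec_start@1 write@2
I1 mul r2: issue@2 deps=(None,None) exec_start@2 write@4
I2 mul r1: issue@3 deps=(None,None) exec_start@3 write@6
I3 mul r1: issue@4 deps=(1,2) exec_start@6 write@9
I4 add r3: issue@5 deps=(1,None) exec_start@5 write@8
I5 add r1: issue@6 deps=(4,4) exec_start@8 write@11
I6 mul r4: issue@7 deps=(1,1) exec_start@7 write@8

Answer: 2 4 6 9 8 11 8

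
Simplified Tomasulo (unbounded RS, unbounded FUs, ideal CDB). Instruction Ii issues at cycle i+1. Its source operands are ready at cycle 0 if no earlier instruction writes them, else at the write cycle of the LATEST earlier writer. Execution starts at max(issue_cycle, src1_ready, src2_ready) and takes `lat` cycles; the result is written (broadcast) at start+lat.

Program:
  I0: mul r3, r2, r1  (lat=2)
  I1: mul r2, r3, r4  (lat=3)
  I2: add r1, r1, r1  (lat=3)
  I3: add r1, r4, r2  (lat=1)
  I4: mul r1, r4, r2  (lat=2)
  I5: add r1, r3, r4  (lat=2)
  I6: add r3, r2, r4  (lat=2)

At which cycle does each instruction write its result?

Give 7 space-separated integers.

Answer: 3 6 6 7 8 8 9

Derivation:
I0 mul r3: issue@1 deps=(None,None) exec_start@1 write@3
I1 mul r2: issue@2 deps=(0,None) exec_start@3 write@6
I2 add r1: issue@3 deps=(None,None) exec_start@3 write@6
I3 add r1: issue@4 deps=(None,1) exec_start@6 write@7
I4 mul r1: issue@5 deps=(None,1) exec_start@6 write@8
I5 add r1: issue@6 deps=(0,None) exec_start@6 write@8
I6 add r3: issue@7 deps=(1,None) exec_start@7 write@9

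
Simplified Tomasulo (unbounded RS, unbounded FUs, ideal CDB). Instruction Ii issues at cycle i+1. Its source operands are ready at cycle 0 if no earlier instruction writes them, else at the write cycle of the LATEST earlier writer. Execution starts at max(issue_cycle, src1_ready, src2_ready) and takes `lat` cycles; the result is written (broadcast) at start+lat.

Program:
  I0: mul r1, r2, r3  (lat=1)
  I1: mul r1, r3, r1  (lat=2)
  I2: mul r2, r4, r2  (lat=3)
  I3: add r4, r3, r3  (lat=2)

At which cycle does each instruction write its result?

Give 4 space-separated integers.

Answer: 2 4 6 6

Derivation:
I0 mul r1: issue@1 deps=(None,None) exec_start@1 write@2
I1 mul r1: issue@2 deps=(None,0) exec_start@2 write@4
I2 mul r2: issue@3 deps=(None,None) exec_start@3 write@6
I3 add r4: issue@4 deps=(None,None) exec_start@4 write@6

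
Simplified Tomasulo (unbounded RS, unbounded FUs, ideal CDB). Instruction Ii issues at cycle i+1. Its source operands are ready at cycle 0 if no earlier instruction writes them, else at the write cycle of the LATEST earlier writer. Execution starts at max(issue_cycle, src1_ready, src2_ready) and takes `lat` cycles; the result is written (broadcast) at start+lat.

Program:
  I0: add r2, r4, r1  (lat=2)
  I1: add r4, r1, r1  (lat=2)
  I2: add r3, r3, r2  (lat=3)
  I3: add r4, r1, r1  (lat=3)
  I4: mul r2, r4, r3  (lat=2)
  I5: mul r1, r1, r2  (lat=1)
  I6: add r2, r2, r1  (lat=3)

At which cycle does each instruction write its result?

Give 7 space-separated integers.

I0 add r2: issue@1 deps=(None,None) exec_start@1 write@3
I1 add r4: issue@2 deps=(None,None) exec_start@2 write@4
I2 add r3: issue@3 deps=(None,0) exec_start@3 write@6
I3 add r4: issue@4 deps=(None,None) exec_start@4 write@7
I4 mul r2: issue@5 deps=(3,2) exec_start@7 write@9
I5 mul r1: issue@6 deps=(None,4) exec_start@9 write@10
I6 add r2: issue@7 deps=(4,5) exec_start@10 write@13

Answer: 3 4 6 7 9 10 13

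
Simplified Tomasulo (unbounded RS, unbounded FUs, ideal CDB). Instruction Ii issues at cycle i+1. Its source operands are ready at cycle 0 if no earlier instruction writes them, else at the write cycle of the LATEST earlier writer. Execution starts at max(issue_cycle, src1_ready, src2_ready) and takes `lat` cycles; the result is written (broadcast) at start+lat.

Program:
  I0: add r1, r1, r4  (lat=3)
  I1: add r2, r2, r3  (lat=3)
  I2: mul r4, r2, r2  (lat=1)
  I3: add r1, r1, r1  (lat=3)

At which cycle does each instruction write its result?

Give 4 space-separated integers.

I0 add r1: issue@1 deps=(None,None) exec_start@1 write@4
I1 add r2: issue@2 deps=(None,None) exec_start@2 write@5
I2 mul r4: issue@3 deps=(1,1) exec_start@5 write@6
I3 add r1: issue@4 deps=(0,0) exec_start@4 write@7

Answer: 4 5 6 7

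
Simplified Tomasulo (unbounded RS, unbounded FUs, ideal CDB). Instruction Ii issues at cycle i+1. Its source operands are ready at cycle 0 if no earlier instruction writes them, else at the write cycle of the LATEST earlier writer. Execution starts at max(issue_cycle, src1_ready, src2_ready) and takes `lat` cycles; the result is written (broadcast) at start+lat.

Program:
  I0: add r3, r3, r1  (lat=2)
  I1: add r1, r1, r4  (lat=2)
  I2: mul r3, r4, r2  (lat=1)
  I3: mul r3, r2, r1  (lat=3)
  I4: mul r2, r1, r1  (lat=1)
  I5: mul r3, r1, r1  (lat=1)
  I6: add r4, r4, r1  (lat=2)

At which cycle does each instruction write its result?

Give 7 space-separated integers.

I0 add r3: issue@1 deps=(None,None) exec_start@1 write@3
I1 add r1: issue@2 deps=(None,None) exec_start@2 write@4
I2 mul r3: issue@3 deps=(None,None) exec_start@3 write@4
I3 mul r3: issue@4 deps=(None,1) exec_start@4 write@7
I4 mul r2: issue@5 deps=(1,1) exec_start@5 write@6
I5 mul r3: issue@6 deps=(1,1) exec_start@6 write@7
I6 add r4: issue@7 deps=(None,1) exec_start@7 write@9

Answer: 3 4 4 7 6 7 9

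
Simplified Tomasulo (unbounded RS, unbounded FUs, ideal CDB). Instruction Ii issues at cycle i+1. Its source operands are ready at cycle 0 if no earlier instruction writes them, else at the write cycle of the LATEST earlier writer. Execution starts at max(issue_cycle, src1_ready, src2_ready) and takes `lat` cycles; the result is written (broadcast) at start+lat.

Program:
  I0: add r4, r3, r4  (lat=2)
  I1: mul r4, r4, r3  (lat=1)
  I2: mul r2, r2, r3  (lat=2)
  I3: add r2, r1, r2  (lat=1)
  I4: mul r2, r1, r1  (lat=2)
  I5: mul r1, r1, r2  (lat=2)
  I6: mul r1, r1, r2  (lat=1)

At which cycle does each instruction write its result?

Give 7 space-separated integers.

I0 add r4: issue@1 deps=(None,None) exec_start@1 write@3
I1 mul r4: issue@2 deps=(0,None) exec_start@3 write@4
I2 mul r2: issue@3 deps=(None,None) exec_start@3 write@5
I3 add r2: issue@4 deps=(None,2) exec_start@5 write@6
I4 mul r2: issue@5 deps=(None,None) exec_start@5 write@7
I5 mul r1: issue@6 deps=(None,4) exec_start@7 write@9
I6 mul r1: issue@7 deps=(5,4) exec_start@9 write@10

Answer: 3 4 5 6 7 9 10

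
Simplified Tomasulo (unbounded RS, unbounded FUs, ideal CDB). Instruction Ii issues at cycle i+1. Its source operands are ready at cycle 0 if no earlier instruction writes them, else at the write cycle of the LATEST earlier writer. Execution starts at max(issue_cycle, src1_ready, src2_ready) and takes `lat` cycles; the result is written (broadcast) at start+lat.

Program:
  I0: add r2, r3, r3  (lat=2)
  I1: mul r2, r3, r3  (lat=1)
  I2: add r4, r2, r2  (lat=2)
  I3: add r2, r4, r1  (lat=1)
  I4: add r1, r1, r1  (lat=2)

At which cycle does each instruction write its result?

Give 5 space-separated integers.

Answer: 3 3 5 6 7

Derivation:
I0 add r2: issue@1 deps=(None,None) exec_start@1 write@3
I1 mul r2: issue@2 deps=(None,None) exec_start@2 write@3
I2 add r4: issue@3 deps=(1,1) exec_start@3 write@5
I3 add r2: issue@4 deps=(2,None) exec_start@5 write@6
I4 add r1: issue@5 deps=(None,None) exec_start@5 write@7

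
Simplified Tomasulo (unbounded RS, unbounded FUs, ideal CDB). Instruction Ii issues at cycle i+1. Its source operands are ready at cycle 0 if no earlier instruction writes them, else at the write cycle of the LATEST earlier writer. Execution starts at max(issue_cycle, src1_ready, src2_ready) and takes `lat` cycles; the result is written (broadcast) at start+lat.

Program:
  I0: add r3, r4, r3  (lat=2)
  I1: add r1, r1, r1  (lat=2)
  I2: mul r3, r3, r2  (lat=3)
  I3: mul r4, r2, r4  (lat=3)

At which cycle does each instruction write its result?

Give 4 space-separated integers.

Answer: 3 4 6 7

Derivation:
I0 add r3: issue@1 deps=(None,None) exec_start@1 write@3
I1 add r1: issue@2 deps=(None,None) exec_start@2 write@4
I2 mul r3: issue@3 deps=(0,None) exec_start@3 write@6
I3 mul r4: issue@4 deps=(None,None) exec_start@4 write@7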